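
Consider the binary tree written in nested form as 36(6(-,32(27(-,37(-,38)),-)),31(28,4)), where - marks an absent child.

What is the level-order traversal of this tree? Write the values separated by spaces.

36 6 31 32 28 4 27 37 38

Level-order visits nodes level by level from the root, left to right within each level.
Level 0: 36
Level 1: 6, 31
Level 2: 32, 28, 4
Level 3: 27
Level 4: 37
Level 5: 38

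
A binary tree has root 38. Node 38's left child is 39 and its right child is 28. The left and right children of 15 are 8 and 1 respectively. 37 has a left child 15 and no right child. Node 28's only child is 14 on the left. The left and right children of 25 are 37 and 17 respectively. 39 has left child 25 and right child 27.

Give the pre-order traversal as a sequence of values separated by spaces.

Pre-order visits the node, then its left subtree, then its right subtree.
Visit 38.
At 38: go left to 39.
  Visit 39.
  At 39: go left to 25.
    Visit 25.
    At 25: go left to 37.
      Visit 37.
      At 37: go left to 15.
        Visit 15.
        At 15: go left to 8.
          8 is a leaf — visit 8.
        At 15: go right to 1.
          1 is a leaf — visit 1.
      At 37: no right child.
    At 25: go right to 17.
      17 is a leaf — visit 17.
  At 39: go right to 27.
    27 is a leaf — visit 27.
At 38: go right to 28.
  Visit 28.
  At 28: go left to 14.
    14 is a leaf — visit 14.
  At 28: no right child.

38 39 25 37 15 8 1 17 27 28 14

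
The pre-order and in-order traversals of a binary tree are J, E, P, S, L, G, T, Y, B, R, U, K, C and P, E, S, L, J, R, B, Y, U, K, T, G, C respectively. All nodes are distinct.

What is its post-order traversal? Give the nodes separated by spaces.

P L S E R B K U Y T C G J

The first element of pre-order is the root; it splits in-order into left and right subtrees.
Root J: left subtree has 4 nodes {P, E, S, L}, right has 8 {R, B, Y, U, K, T, G, C}.
  Root E: left subtree has 1 node {P}, right has 2 {S, L}.
    Root S: left subtree has 0 nodes { }, right has 1 {L}.
  Root G: left subtree has 6 nodes {R, B, Y, U, K, T}, right has 1 {C}.
    Root T: left subtree has 5 nodes {R, B, Y, U, K}, right has 0 { }.
      Root Y: left subtree has 2 nodes {R, B}, right has 2 {U, K}.
        Root B: left subtree has 1 node {R}, right has 0 { }.
        Root U: left subtree has 0 nodes { }, right has 1 {K}.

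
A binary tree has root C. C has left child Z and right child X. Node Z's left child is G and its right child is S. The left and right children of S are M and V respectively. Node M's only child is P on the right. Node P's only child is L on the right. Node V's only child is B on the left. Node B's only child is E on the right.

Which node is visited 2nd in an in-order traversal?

In-order visits the left subtree, then the node, then the right subtree.
At C: go left to Z.
  At Z: go left to G.
    G is a leaf — visit G.
  Visit Z.
  At Z: go right to S.
    At S: go left to M.
      At M: no left child.
      Visit M.
      At M: go right to P.
        At P: no left child.
        Visit P.
        At P: go right to L.
          L is a leaf — visit L.
    Visit S.
    At S: go right to V.
      At V: go left to B.
        At B: no left child.
        Visit B.
        At B: go right to E.
          E is a leaf — visit E.
      Visit V.
      At V: no right child.
Visit C.
At C: go right to X.
  X is a leaf — visit X.
Full in-order sequence: G, Z, M, P, L, S, B, E, V, C, X.

Z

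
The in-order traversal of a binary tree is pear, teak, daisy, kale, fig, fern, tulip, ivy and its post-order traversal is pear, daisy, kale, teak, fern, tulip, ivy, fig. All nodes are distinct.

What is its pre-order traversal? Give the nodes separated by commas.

The last element of post-order is the root; it splits in-order into left and right subtrees.
Root fig: left subtree has 4 nodes {pear, teak, daisy, kale}, right has 3 {fern, tulip, ivy}.
  Root teak: left subtree has 1 node {pear}, right has 2 {daisy, kale}.
    Root kale: left subtree has 1 node {daisy}, right has 0 { }.
  Root ivy: left subtree has 2 nodes {fern, tulip}, right has 0 { }.
    Root tulip: left subtree has 1 node {fern}, right has 0 { }.

fig, teak, pear, kale, daisy, ivy, tulip, fern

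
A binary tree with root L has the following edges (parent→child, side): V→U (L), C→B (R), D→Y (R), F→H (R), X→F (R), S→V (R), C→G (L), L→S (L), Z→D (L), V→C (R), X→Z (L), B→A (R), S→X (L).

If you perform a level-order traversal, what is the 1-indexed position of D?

Level-order visits nodes level by level from the root, left to right within each level.
Level 0: L
Level 1: S
Level 2: X, V
Level 3: Z, F, U, C
Level 4: D, H, G, B
Level 5: Y, A
Full level-order sequence: L, S, X, V, Z, F, U, C, D, H, G, B, Y, A.

9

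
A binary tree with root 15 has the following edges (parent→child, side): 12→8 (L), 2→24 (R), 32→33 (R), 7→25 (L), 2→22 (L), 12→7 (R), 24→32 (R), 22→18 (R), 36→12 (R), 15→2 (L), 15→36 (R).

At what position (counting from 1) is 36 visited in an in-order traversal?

8

In-order visits the left subtree, then the node, then the right subtree.
At 15: go left to 2.
  At 2: go left to 22.
    At 22: no left child.
    Visit 22.
    At 22: go right to 18.
      18 is a leaf — visit 18.
  Visit 2.
  At 2: go right to 24.
    At 24: no left child.
    Visit 24.
    At 24: go right to 32.
      At 32: no left child.
      Visit 32.
      At 32: go right to 33.
        33 is a leaf — visit 33.
Visit 15.
At 15: go right to 36.
  At 36: no left child.
  Visit 36.
  At 36: go right to 12.
    At 12: go left to 8.
      8 is a leaf — visit 8.
    Visit 12.
    At 12: go right to 7.
      At 7: go left to 25.
        25 is a leaf — visit 25.
      Visit 7.
      At 7: no right child.
Full in-order sequence: 22, 18, 2, 24, 32, 33, 15, 36, 8, 12, 25, 7.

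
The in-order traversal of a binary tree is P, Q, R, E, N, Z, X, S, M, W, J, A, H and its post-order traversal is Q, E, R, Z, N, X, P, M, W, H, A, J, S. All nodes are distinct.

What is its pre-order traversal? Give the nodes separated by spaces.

S P X N R Q E Z J W M A H

The last element of post-order is the root; it splits in-order into left and right subtrees.
Root S: left subtree has 7 nodes {P, Q, R, E, N, Z, X}, right has 5 {M, W, J, A, H}.
  Root P: left subtree has 0 nodes { }, right has 6 {Q, R, E, N, Z, X}.
    Root X: left subtree has 5 nodes {Q, R, E, N, Z}, right has 0 { }.
      Root N: left subtree has 3 nodes {Q, R, E}, right has 1 {Z}.
        Root R: left subtree has 1 node {Q}, right has 1 {E}.
  Root J: left subtree has 2 nodes {M, W}, right has 2 {A, H}.
    Root W: left subtree has 1 node {M}, right has 0 { }.
    Root A: left subtree has 0 nodes { }, right has 1 {H}.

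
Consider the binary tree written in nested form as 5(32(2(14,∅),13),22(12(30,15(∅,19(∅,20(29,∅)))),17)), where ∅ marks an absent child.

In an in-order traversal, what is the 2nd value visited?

2

In-order visits the left subtree, then the node, then the right subtree.
At 5: go left to 32.
  At 32: go left to 2.
    At 2: go left to 14.
      14 is a leaf — visit 14.
    Visit 2.
    At 2: no right child.
  Visit 32.
  At 32: go right to 13.
    13 is a leaf — visit 13.
Visit 5.
At 5: go right to 22.
  At 22: go left to 12.
    At 12: go left to 30.
      30 is a leaf — visit 30.
    Visit 12.
    At 12: go right to 15.
      At 15: no left child.
      Visit 15.
      At 15: go right to 19.
        At 19: no left child.
        Visit 19.
        At 19: go right to 20.
          At 20: go left to 29.
            29 is a leaf — visit 29.
          Visit 20.
          At 20: no right child.
  Visit 22.
  At 22: go right to 17.
    17 is a leaf — visit 17.
Full in-order sequence: 14, 2, 32, 13, 5, 30, 12, 15, 19, 29, 20, 22, 17.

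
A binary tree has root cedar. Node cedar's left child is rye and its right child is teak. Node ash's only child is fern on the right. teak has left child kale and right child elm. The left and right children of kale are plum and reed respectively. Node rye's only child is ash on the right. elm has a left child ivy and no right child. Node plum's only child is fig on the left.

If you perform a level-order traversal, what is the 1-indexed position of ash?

4

Level-order visits nodes level by level from the root, left to right within each level.
Level 0: cedar
Level 1: rye, teak
Level 2: ash, kale, elm
Level 3: fern, plum, reed, ivy
Level 4: fig
Full level-order sequence: cedar, rye, teak, ash, kale, elm, fern, plum, reed, ivy, fig.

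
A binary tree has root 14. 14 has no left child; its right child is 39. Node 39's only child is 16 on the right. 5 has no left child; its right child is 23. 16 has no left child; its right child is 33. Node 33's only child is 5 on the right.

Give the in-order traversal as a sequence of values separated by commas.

14, 39, 16, 33, 5, 23

In-order visits the left subtree, then the node, then the right subtree.
At 14: no left child.
Visit 14.
At 14: go right to 39.
  At 39: no left child.
  Visit 39.
  At 39: go right to 16.
    At 16: no left child.
    Visit 16.
    At 16: go right to 33.
      At 33: no left child.
      Visit 33.
      At 33: go right to 5.
        At 5: no left child.
        Visit 5.
        At 5: go right to 23.
          23 is a leaf — visit 23.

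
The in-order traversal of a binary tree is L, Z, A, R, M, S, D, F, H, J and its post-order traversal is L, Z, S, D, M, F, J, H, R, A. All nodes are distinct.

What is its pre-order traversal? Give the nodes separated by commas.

The last element of post-order is the root; it splits in-order into left and right subtrees.
Root A: left subtree has 2 nodes {L, Z}, right has 7 {R, M, S, D, F, H, J}.
  Root Z: left subtree has 1 node {L}, right has 0 { }.
  Root R: left subtree has 0 nodes { }, right has 6 {M, S, D, F, H, J}.
    Root H: left subtree has 4 nodes {M, S, D, F}, right has 1 {J}.
      Root F: left subtree has 3 nodes {M, S, D}, right has 0 { }.
        Root M: left subtree has 0 nodes { }, right has 2 {S, D}.
          Root D: left subtree has 1 node {S}, right has 0 { }.

A, Z, L, R, H, F, M, D, S, J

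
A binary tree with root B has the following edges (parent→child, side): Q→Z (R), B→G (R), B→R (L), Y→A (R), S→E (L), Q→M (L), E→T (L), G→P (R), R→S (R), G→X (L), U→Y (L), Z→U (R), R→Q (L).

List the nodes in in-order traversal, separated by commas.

M, Q, Z, Y, A, U, R, T, E, S, B, X, G, P

In-order visits the left subtree, then the node, then the right subtree.
At B: go left to R.
  At R: go left to Q.
    At Q: go left to M.
      M is a leaf — visit M.
    Visit Q.
    At Q: go right to Z.
      At Z: no left child.
      Visit Z.
      At Z: go right to U.
        At U: go left to Y.
          At Y: no left child.
          Visit Y.
          At Y: go right to A.
            A is a leaf — visit A.
        Visit U.
        At U: no right child.
  Visit R.
  At R: go right to S.
    At S: go left to E.
      At E: go left to T.
        T is a leaf — visit T.
      Visit E.
      At E: no right child.
    Visit S.
    At S: no right child.
Visit B.
At B: go right to G.
  At G: go left to X.
    X is a leaf — visit X.
  Visit G.
  At G: go right to P.
    P is a leaf — visit P.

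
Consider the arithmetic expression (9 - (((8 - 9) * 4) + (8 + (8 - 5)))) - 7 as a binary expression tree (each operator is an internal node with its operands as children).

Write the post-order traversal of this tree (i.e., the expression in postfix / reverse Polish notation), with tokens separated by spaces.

Post-order on an expression tree gives postfix notation: for each operator, emit left operand, right operand, then the operator.

9 8 9 - 4 * 8 8 5 - + + - 7 -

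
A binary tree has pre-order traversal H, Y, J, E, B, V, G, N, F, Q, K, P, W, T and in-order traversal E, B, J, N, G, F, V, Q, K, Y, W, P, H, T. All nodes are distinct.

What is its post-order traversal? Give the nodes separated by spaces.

The first element of pre-order is the root; it splits in-order into left and right subtrees.
Root H: left subtree has 12 nodes {E, B, J, N, G, F, V, Q, K, Y, W, P}, right has 1 {T}.
  Root Y: left subtree has 9 nodes {E, B, J, N, G, F, V, Q, K}, right has 2 {W, P}.
    Root J: left subtree has 2 nodes {E, B}, right has 6 {N, G, F, V, Q, K}.
      Root E: left subtree has 0 nodes { }, right has 1 {B}.
      Root V: left subtree has 3 nodes {N, G, F}, right has 2 {Q, K}.
        Root G: left subtree has 1 node {N}, right has 1 {F}.
        Root Q: left subtree has 0 nodes { }, right has 1 {K}.
    Root P: left subtree has 1 node {W}, right has 0 { }.

B E N F G K Q V J W P Y T H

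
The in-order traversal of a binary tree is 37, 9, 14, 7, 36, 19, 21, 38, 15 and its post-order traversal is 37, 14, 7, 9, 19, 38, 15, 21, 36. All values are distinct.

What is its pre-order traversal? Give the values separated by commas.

36, 9, 37, 7, 14, 21, 19, 15, 38

The last element of post-order is the root; it splits in-order into left and right subtrees.
Root 36: left subtree has 4 nodes {37, 9, 14, 7}, right has 4 {19, 21, 38, 15}.
  Root 9: left subtree has 1 node {37}, right has 2 {14, 7}.
    Root 7: left subtree has 1 node {14}, right has 0 { }.
  Root 21: left subtree has 1 node {19}, right has 2 {38, 15}.
    Root 15: left subtree has 1 node {38}, right has 0 { }.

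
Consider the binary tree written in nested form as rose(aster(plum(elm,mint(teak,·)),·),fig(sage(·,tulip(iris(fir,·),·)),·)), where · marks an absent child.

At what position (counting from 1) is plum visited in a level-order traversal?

Level-order visits nodes level by level from the root, left to right within each level.
Level 0: rose
Level 1: aster, fig
Level 2: plum, sage
Level 3: elm, mint, tulip
Level 4: teak, iris
Level 5: fir
Full level-order sequence: rose, aster, fig, plum, sage, elm, mint, tulip, teak, iris, fir.

4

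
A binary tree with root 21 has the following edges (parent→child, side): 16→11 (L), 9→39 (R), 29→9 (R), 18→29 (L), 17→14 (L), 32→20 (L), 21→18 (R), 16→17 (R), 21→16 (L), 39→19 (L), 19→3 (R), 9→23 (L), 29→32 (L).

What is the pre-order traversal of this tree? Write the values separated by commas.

Pre-order visits the node, then its left subtree, then its right subtree.
Visit 21.
At 21: go left to 16.
  Visit 16.
  At 16: go left to 11.
    11 is a leaf — visit 11.
  At 16: go right to 17.
    Visit 17.
    At 17: go left to 14.
      14 is a leaf — visit 14.
    At 17: no right child.
At 21: go right to 18.
  Visit 18.
  At 18: go left to 29.
    Visit 29.
    At 29: go left to 32.
      Visit 32.
      At 32: go left to 20.
        20 is a leaf — visit 20.
      At 32: no right child.
    At 29: go right to 9.
      Visit 9.
      At 9: go left to 23.
        23 is a leaf — visit 23.
      At 9: go right to 39.
        Visit 39.
        At 39: go left to 19.
          Visit 19.
          At 19: no left child.
          At 19: go right to 3.
            3 is a leaf — visit 3.
        At 39: no right child.
  At 18: no right child.

21, 16, 11, 17, 14, 18, 29, 32, 20, 9, 23, 39, 19, 3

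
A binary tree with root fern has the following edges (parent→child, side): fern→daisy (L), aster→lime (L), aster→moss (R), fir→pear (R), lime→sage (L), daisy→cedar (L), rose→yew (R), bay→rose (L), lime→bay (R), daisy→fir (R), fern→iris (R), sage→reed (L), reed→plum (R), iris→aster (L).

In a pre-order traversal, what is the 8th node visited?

lime

Pre-order visits the node, then its left subtree, then its right subtree.
Visit fern.
At fern: go left to daisy.
  Visit daisy.
  At daisy: go left to cedar.
    cedar is a leaf — visit cedar.
  At daisy: go right to fir.
    Visit fir.
    At fir: no left child.
    At fir: go right to pear.
      pear is a leaf — visit pear.
At fern: go right to iris.
  Visit iris.
  At iris: go left to aster.
    Visit aster.
    At aster: go left to lime.
      Visit lime.
      At lime: go left to sage.
        Visit sage.
        At sage: go left to reed.
          Visit reed.
          At reed: no left child.
          At reed: go right to plum.
            plum is a leaf — visit plum.
        At sage: no right child.
      At lime: go right to bay.
        Visit bay.
        At bay: go left to rose.
          Visit rose.
          At rose: no left child.
          At rose: go right to yew.
            yew is a leaf — visit yew.
        At bay: no right child.
    At aster: go right to moss.
      moss is a leaf — visit moss.
  At iris: no right child.
Full pre-order sequence: fern, daisy, cedar, fir, pear, iris, aster, lime, sage, reed, plum, bay, rose, yew, moss.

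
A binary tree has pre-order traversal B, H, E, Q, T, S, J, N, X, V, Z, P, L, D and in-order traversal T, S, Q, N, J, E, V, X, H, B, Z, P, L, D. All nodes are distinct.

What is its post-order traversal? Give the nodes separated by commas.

S, T, N, J, Q, V, X, E, H, D, L, P, Z, B

The first element of pre-order is the root; it splits in-order into left and right subtrees.
Root B: left subtree has 9 nodes {T, S, Q, N, J, E, V, X, H}, right has 4 {Z, P, L, D}.
  Root H: left subtree has 8 nodes {T, S, Q, N, J, E, V, X}, right has 0 { }.
    Root E: left subtree has 5 nodes {T, S, Q, N, J}, right has 2 {V, X}.
      Root Q: left subtree has 2 nodes {T, S}, right has 2 {N, J}.
        Root T: left subtree has 0 nodes { }, right has 1 {S}.
        Root J: left subtree has 1 node {N}, right has 0 { }.
      Root X: left subtree has 1 node {V}, right has 0 { }.
  Root Z: left subtree has 0 nodes { }, right has 3 {P, L, D}.
    Root P: left subtree has 0 nodes { }, right has 2 {L, D}.
      Root L: left subtree has 0 nodes { }, right has 1 {D}.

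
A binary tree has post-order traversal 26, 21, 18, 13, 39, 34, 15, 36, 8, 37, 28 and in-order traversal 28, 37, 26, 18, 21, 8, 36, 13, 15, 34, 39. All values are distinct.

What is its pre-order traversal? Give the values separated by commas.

The last element of post-order is the root; it splits in-order into left and right subtrees.
Root 28: left subtree has 0 nodes { }, right has 10 {37, 26, 18, 21, 8, 36, 13, 15, 34, 39}.
  Root 37: left subtree has 0 nodes { }, right has 9 {26, 18, 21, 8, 36, 13, 15, 34, 39}.
    Root 8: left subtree has 3 nodes {26, 18, 21}, right has 5 {36, 13, 15, 34, 39}.
      Root 18: left subtree has 1 node {26}, right has 1 {21}.
      Root 36: left subtree has 0 nodes { }, right has 4 {13, 15, 34, 39}.
        Root 15: left subtree has 1 node {13}, right has 2 {34, 39}.
          Root 34: left subtree has 0 nodes { }, right has 1 {39}.

28, 37, 8, 18, 26, 21, 36, 15, 13, 34, 39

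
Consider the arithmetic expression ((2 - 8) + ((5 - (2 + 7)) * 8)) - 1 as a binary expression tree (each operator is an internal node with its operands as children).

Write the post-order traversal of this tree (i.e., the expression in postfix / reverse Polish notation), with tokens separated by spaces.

Post-order on an expression tree gives postfix notation: for each operator, emit left operand, right operand, then the operator.

2 8 - 5 2 7 + - 8 * + 1 -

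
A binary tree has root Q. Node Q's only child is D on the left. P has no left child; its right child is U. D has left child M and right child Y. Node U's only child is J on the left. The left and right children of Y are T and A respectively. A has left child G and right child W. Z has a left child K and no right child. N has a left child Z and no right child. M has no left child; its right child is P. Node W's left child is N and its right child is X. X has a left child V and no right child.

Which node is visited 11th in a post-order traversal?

X

Post-order visits the left subtree, then the right subtree, then the node.
At Q: go left to D.
  At D: go left to M.
    At M: no left child.
    At M: go right to P.
      At P: no left child.
      At P: go right to U.
        At U: go left to J.
          J is a leaf — visit J.
        At U: no right child.
        Visit U.
      Visit P.
    Visit M.
  At D: go right to Y.
    At Y: go left to T.
      T is a leaf — visit T.
    At Y: go right to A.
      At A: go left to G.
        G is a leaf — visit G.
      At A: go right to W.
        At W: go left to N.
          At N: go left to Z.
            At Z: go left to K.
              K is a leaf — visit K.
            At Z: no right child.
            Visit Z.
          At N: no right child.
          Visit N.
        At W: go right to X.
          At X: go left to V.
            V is a leaf — visit V.
          At X: no right child.
          Visit X.
        Visit W.
      Visit A.
    Visit Y.
  Visit D.
At Q: no right child.
Visit Q.
Full post-order sequence: J, U, P, M, T, G, K, Z, N, V, X, W, A, Y, D, Q.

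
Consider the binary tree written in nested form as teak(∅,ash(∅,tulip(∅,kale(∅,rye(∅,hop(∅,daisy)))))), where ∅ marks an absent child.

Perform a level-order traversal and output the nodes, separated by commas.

Level-order visits nodes level by level from the root, left to right within each level.
Level 0: teak
Level 1: ash
Level 2: tulip
Level 3: kale
Level 4: rye
Level 5: hop
Level 6: daisy

teak, ash, tulip, kale, rye, hop, daisy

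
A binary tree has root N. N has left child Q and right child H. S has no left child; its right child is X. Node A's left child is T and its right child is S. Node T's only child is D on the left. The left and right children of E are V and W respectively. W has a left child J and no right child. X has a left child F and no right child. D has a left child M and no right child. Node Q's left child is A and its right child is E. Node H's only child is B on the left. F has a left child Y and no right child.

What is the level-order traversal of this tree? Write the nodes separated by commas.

Level-order visits nodes level by level from the root, left to right within each level.
Level 0: N
Level 1: Q, H
Level 2: A, E, B
Level 3: T, S, V, W
Level 4: D, X, J
Level 5: M, F
Level 6: Y

N, Q, H, A, E, B, T, S, V, W, D, X, J, M, F, Y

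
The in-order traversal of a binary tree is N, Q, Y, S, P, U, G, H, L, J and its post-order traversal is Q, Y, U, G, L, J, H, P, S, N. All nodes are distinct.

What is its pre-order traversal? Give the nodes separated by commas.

The last element of post-order is the root; it splits in-order into left and right subtrees.
Root N: left subtree has 0 nodes { }, right has 9 {Q, Y, S, P, U, G, H, L, J}.
  Root S: left subtree has 2 nodes {Q, Y}, right has 6 {P, U, G, H, L, J}.
    Root Y: left subtree has 1 node {Q}, right has 0 { }.
    Root P: left subtree has 0 nodes { }, right has 5 {U, G, H, L, J}.
      Root H: left subtree has 2 nodes {U, G}, right has 2 {L, J}.
        Root G: left subtree has 1 node {U}, right has 0 { }.
        Root J: left subtree has 1 node {L}, right has 0 { }.

N, S, Y, Q, P, H, G, U, J, L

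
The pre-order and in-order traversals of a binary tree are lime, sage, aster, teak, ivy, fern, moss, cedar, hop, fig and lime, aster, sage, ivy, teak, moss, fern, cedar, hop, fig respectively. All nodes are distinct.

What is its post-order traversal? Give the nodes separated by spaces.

The first element of pre-order is the root; it splits in-order into left and right subtrees.
Root lime: left subtree has 0 nodes { }, right has 9 {aster, sage, ivy, teak, moss, fern, cedar, hop, fig}.
  Root sage: left subtree has 1 node {aster}, right has 7 {ivy, teak, moss, fern, cedar, hop, fig}.
    Root teak: left subtree has 1 node {ivy}, right has 5 {moss, fern, cedar, hop, fig}.
      Root fern: left subtree has 1 node {moss}, right has 3 {cedar, hop, fig}.
        Root cedar: left subtree has 0 nodes { }, right has 2 {hop, fig}.
          Root hop: left subtree has 0 nodes { }, right has 1 {fig}.

aster ivy moss fig hop cedar fern teak sage lime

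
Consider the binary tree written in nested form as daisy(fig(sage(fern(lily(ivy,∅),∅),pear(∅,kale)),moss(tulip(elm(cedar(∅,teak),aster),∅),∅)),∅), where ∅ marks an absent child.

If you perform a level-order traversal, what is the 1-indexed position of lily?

Level-order visits nodes level by level from the root, left to right within each level.
Level 0: daisy
Level 1: fig
Level 2: sage, moss
Level 3: fern, pear, tulip
Level 4: lily, kale, elm
Level 5: ivy, cedar, aster
Level 6: teak
Full level-order sequence: daisy, fig, sage, moss, fern, pear, tulip, lily, kale, elm, ivy, cedar, aster, teak.

8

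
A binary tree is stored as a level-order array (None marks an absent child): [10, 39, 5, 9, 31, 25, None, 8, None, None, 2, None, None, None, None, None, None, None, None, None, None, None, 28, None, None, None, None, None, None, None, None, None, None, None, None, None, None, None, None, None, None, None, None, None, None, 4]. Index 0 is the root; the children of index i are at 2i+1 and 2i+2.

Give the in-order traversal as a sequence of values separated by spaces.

In-order visits the left subtree, then the node, then the right subtree.
At 10: go left to 39.
  At 39: go left to 9.
    At 9: go left to 8.
      8 is a leaf — visit 8.
    Visit 9.
    At 9: no right child.
  Visit 39.
  At 39: go right to 31.
    At 31: no left child.
    Visit 31.
    At 31: go right to 2.
      At 2: no left child.
      Visit 2.
      At 2: go right to 28.
        At 28: go left to 4.
          4 is a leaf — visit 4.
        Visit 28.
        At 28: no right child.
Visit 10.
At 10: go right to 5.
  At 5: go left to 25.
    25 is a leaf — visit 25.
  Visit 5.
  At 5: no right child.

8 9 39 31 2 4 28 10 25 5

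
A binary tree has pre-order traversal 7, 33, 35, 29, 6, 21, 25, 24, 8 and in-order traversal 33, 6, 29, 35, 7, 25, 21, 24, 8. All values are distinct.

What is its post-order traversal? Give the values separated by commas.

The first element of pre-order is the root; it splits in-order into left and right subtrees.
Root 7: left subtree has 4 nodes {33, 6, 29, 35}, right has 4 {25, 21, 24, 8}.
  Root 33: left subtree has 0 nodes { }, right has 3 {6, 29, 35}.
    Root 35: left subtree has 2 nodes {6, 29}, right has 0 { }.
      Root 29: left subtree has 1 node {6}, right has 0 { }.
  Root 21: left subtree has 1 node {25}, right has 2 {24, 8}.
    Root 24: left subtree has 0 nodes { }, right has 1 {8}.

6, 29, 35, 33, 25, 8, 24, 21, 7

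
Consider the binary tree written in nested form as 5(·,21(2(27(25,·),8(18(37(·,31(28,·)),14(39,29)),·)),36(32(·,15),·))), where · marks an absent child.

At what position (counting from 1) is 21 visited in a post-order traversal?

Post-order visits the left subtree, then the right subtree, then the node.
At 5: no left child.
At 5: go right to 21.
  At 21: go left to 2.
    At 2: go left to 27.
      At 27: go left to 25.
        25 is a leaf — visit 25.
      At 27: no right child.
      Visit 27.
    At 2: go right to 8.
      At 8: go left to 18.
        At 18: go left to 37.
          At 37: no left child.
          At 37: go right to 31.
            At 31: go left to 28.
              28 is a leaf — visit 28.
            At 31: no right child.
            Visit 31.
          Visit 37.
        At 18: go right to 14.
          At 14: go left to 39.
            39 is a leaf — visit 39.
          At 14: go right to 29.
            29 is a leaf — visit 29.
          Visit 14.
        Visit 18.
      At 8: no right child.
      Visit 8.
    Visit 2.
  At 21: go right to 36.
    At 36: go left to 32.
      At 32: no left child.
      At 32: go right to 15.
        15 is a leaf — visit 15.
      Visit 32.
    At 36: no right child.
    Visit 36.
  Visit 21.
Visit 5.
Full post-order sequence: 25, 27, 28, 31, 37, 39, 29, 14, 18, 8, 2, 15, 32, 36, 21, 5.

15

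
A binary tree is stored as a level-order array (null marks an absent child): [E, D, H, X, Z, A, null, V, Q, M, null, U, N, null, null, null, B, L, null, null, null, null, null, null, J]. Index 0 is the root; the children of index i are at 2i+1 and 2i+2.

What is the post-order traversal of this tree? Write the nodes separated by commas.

Post-order visits the left subtree, then the right subtree, then the node.
At E: go left to D.
  At D: go left to X.
    At X: go left to V.
      At V: no left child.
      At V: go right to B.
        B is a leaf — visit B.
      Visit V.
    At X: go right to Q.
      At Q: go left to L.
        L is a leaf — visit L.
      At Q: no right child.
      Visit Q.
    Visit X.
  At D: go right to Z.
    At Z: go left to M.
      M is a leaf — visit M.
    At Z: no right child.
    Visit Z.
  Visit D.
At E: go right to H.
  At H: go left to A.
    At A: go left to U.
      At U: no left child.
      At U: go right to J.
        J is a leaf — visit J.
      Visit U.
    At A: go right to N.
      N is a leaf — visit N.
    Visit A.
  At H: no right child.
  Visit H.
Visit E.

B, V, L, Q, X, M, Z, D, J, U, N, A, H, E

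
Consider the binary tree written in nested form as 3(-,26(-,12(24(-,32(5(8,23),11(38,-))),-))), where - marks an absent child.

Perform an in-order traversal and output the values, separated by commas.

In-order visits the left subtree, then the node, then the right subtree.
At 3: no left child.
Visit 3.
At 3: go right to 26.
  At 26: no left child.
  Visit 26.
  At 26: go right to 12.
    At 12: go left to 24.
      At 24: no left child.
      Visit 24.
      At 24: go right to 32.
        At 32: go left to 5.
          At 5: go left to 8.
            8 is a leaf — visit 8.
          Visit 5.
          At 5: go right to 23.
            23 is a leaf — visit 23.
        Visit 32.
        At 32: go right to 11.
          At 11: go left to 38.
            38 is a leaf — visit 38.
          Visit 11.
          At 11: no right child.
    Visit 12.
    At 12: no right child.

3, 26, 24, 8, 5, 23, 32, 38, 11, 12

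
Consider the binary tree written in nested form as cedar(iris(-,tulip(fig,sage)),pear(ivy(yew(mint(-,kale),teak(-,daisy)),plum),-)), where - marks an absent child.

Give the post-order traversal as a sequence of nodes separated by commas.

fig, sage, tulip, iris, kale, mint, daisy, teak, yew, plum, ivy, pear, cedar

Post-order visits the left subtree, then the right subtree, then the node.
At cedar: go left to iris.
  At iris: no left child.
  At iris: go right to tulip.
    At tulip: go left to fig.
      fig is a leaf — visit fig.
    At tulip: go right to sage.
      sage is a leaf — visit sage.
    Visit tulip.
  Visit iris.
At cedar: go right to pear.
  At pear: go left to ivy.
    At ivy: go left to yew.
      At yew: go left to mint.
        At mint: no left child.
        At mint: go right to kale.
          kale is a leaf — visit kale.
        Visit mint.
      At yew: go right to teak.
        At teak: no left child.
        At teak: go right to daisy.
          daisy is a leaf — visit daisy.
        Visit teak.
      Visit yew.
    At ivy: go right to plum.
      plum is a leaf — visit plum.
    Visit ivy.
  At pear: no right child.
  Visit pear.
Visit cedar.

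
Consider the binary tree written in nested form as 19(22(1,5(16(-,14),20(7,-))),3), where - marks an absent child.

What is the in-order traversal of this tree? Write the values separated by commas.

In-order visits the left subtree, then the node, then the right subtree.
At 19: go left to 22.
  At 22: go left to 1.
    1 is a leaf — visit 1.
  Visit 22.
  At 22: go right to 5.
    At 5: go left to 16.
      At 16: no left child.
      Visit 16.
      At 16: go right to 14.
        14 is a leaf — visit 14.
    Visit 5.
    At 5: go right to 20.
      At 20: go left to 7.
        7 is a leaf — visit 7.
      Visit 20.
      At 20: no right child.
Visit 19.
At 19: go right to 3.
  3 is a leaf — visit 3.

1, 22, 16, 14, 5, 7, 20, 19, 3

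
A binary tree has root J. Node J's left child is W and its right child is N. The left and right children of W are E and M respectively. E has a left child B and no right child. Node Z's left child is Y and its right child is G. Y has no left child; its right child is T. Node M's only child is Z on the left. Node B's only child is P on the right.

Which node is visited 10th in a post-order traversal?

Post-order visits the left subtree, then the right subtree, then the node.
At J: go left to W.
  At W: go left to E.
    At E: go left to B.
      At B: no left child.
      At B: go right to P.
        P is a leaf — visit P.
      Visit B.
    At E: no right child.
    Visit E.
  At W: go right to M.
    At M: go left to Z.
      At Z: go left to Y.
        At Y: no left child.
        At Y: go right to T.
          T is a leaf — visit T.
        Visit Y.
      At Z: go right to G.
        G is a leaf — visit G.
      Visit Z.
    At M: no right child.
    Visit M.
  Visit W.
At J: go right to N.
  N is a leaf — visit N.
Visit J.
Full post-order sequence: P, B, E, T, Y, G, Z, M, W, N, J.

N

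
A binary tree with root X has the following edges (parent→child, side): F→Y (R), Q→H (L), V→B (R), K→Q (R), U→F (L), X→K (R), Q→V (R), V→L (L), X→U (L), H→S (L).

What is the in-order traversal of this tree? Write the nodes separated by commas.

F, Y, U, X, K, S, H, Q, L, V, B

In-order visits the left subtree, then the node, then the right subtree.
At X: go left to U.
  At U: go left to F.
    At F: no left child.
    Visit F.
    At F: go right to Y.
      Y is a leaf — visit Y.
  Visit U.
  At U: no right child.
Visit X.
At X: go right to K.
  At K: no left child.
  Visit K.
  At K: go right to Q.
    At Q: go left to H.
      At H: go left to S.
        S is a leaf — visit S.
      Visit H.
      At H: no right child.
    Visit Q.
    At Q: go right to V.
      At V: go left to L.
        L is a leaf — visit L.
      Visit V.
      At V: go right to B.
        B is a leaf — visit B.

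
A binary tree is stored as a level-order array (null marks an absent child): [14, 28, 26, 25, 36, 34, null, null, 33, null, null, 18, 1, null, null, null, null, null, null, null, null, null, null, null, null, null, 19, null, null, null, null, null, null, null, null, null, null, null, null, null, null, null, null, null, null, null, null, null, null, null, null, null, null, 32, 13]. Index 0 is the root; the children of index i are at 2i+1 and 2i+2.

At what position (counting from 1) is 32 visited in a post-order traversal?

6

Post-order visits the left subtree, then the right subtree, then the node.
At 14: go left to 28.
  At 28: go left to 25.
    At 25: no left child.
    At 25: go right to 33.
      33 is a leaf — visit 33.
    Visit 25.
  At 28: go right to 36.
    36 is a leaf — visit 36.
  Visit 28.
At 14: go right to 26.
  At 26: go left to 34.
    At 34: go left to 18.
      18 is a leaf — visit 18.
    At 34: go right to 1.
      At 1: no left child.
      At 1: go right to 19.
        At 19: go left to 32.
          32 is a leaf — visit 32.
        At 19: go right to 13.
          13 is a leaf — visit 13.
        Visit 19.
      Visit 1.
    Visit 34.
  At 26: no right child.
  Visit 26.
Visit 14.
Full post-order sequence: 33, 25, 36, 28, 18, 32, 13, 19, 1, 34, 26, 14.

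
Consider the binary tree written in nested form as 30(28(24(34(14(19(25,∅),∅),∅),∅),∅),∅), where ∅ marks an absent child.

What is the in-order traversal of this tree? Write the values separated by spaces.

In-order visits the left subtree, then the node, then the right subtree.
At 30: go left to 28.
  At 28: go left to 24.
    At 24: go left to 34.
      At 34: go left to 14.
        At 14: go left to 19.
          At 19: go left to 25.
            25 is a leaf — visit 25.
          Visit 19.
          At 19: no right child.
        Visit 14.
        At 14: no right child.
      Visit 34.
      At 34: no right child.
    Visit 24.
    At 24: no right child.
  Visit 28.
  At 28: no right child.
Visit 30.
At 30: no right child.

25 19 14 34 24 28 30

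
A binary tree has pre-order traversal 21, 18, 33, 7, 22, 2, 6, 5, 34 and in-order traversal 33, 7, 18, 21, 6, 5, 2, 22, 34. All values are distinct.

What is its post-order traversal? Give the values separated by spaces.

The first element of pre-order is the root; it splits in-order into left and right subtrees.
Root 21: left subtree has 3 nodes {33, 7, 18}, right has 5 {6, 5, 2, 22, 34}.
  Root 18: left subtree has 2 nodes {33, 7}, right has 0 { }.
    Root 33: left subtree has 0 nodes { }, right has 1 {7}.
  Root 22: left subtree has 3 nodes {6, 5, 2}, right has 1 {34}.
    Root 2: left subtree has 2 nodes {6, 5}, right has 0 { }.
      Root 6: left subtree has 0 nodes { }, right has 1 {5}.

7 33 18 5 6 2 34 22 21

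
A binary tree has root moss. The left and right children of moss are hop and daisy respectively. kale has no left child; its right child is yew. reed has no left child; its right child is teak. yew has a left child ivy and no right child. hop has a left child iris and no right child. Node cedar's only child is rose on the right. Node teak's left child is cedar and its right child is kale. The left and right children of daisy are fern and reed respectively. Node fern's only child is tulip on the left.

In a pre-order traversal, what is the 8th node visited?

Pre-order visits the node, then its left subtree, then its right subtree.
Visit moss.
At moss: go left to hop.
  Visit hop.
  At hop: go left to iris.
    iris is a leaf — visit iris.
  At hop: no right child.
At moss: go right to daisy.
  Visit daisy.
  At daisy: go left to fern.
    Visit fern.
    At fern: go left to tulip.
      tulip is a leaf — visit tulip.
    At fern: no right child.
  At daisy: go right to reed.
    Visit reed.
    At reed: no left child.
    At reed: go right to teak.
      Visit teak.
      At teak: go left to cedar.
        Visit cedar.
        At cedar: no left child.
        At cedar: go right to rose.
          rose is a leaf — visit rose.
      At teak: go right to kale.
        Visit kale.
        At kale: no left child.
        At kale: go right to yew.
          Visit yew.
          At yew: go left to ivy.
            ivy is a leaf — visit ivy.
          At yew: no right child.
Full pre-order sequence: moss, hop, iris, daisy, fern, tulip, reed, teak, cedar, rose, kale, yew, ivy.

teak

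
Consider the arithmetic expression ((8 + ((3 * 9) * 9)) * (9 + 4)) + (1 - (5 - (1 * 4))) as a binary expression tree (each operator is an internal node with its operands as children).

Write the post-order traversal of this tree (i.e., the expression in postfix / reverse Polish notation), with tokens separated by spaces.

Post-order on an expression tree gives postfix notation: for each operator, emit left operand, right operand, then the operator.

8 3 9 * 9 * + 9 4 + * 1 5 1 4 * - - +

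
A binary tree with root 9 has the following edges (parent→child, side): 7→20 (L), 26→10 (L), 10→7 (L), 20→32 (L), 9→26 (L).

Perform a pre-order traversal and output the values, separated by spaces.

Pre-order visits the node, then its left subtree, then its right subtree.
Visit 9.
At 9: go left to 26.
  Visit 26.
  At 26: go left to 10.
    Visit 10.
    At 10: go left to 7.
      Visit 7.
      At 7: go left to 20.
        Visit 20.
        At 20: go left to 32.
          32 is a leaf — visit 32.
        At 20: no right child.
      At 7: no right child.
    At 10: no right child.
  At 26: no right child.
At 9: no right child.

9 26 10 7 20 32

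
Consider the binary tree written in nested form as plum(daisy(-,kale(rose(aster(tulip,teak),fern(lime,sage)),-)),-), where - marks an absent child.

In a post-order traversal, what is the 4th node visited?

Post-order visits the left subtree, then the right subtree, then the node.
At plum: go left to daisy.
  At daisy: no left child.
  At daisy: go right to kale.
    At kale: go left to rose.
      At rose: go left to aster.
        At aster: go left to tulip.
          tulip is a leaf — visit tulip.
        At aster: go right to teak.
          teak is a leaf — visit teak.
        Visit aster.
      At rose: go right to fern.
        At fern: go left to lime.
          lime is a leaf — visit lime.
        At fern: go right to sage.
          sage is a leaf — visit sage.
        Visit fern.
      Visit rose.
    At kale: no right child.
    Visit kale.
  Visit daisy.
At plum: no right child.
Visit plum.
Full post-order sequence: tulip, teak, aster, lime, sage, fern, rose, kale, daisy, plum.

lime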